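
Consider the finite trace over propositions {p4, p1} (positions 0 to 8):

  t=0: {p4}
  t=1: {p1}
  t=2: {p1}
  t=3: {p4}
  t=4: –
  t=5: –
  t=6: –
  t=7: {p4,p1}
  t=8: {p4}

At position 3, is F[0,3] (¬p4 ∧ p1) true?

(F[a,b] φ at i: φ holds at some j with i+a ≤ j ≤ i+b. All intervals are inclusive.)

Does not hold

Check (¬p4 ∧ p1) at each j in [3,6]:
  j=3: false
  j=4: false
  j=5: false
  j=6: false
No position in the window satisfies it → formula fails.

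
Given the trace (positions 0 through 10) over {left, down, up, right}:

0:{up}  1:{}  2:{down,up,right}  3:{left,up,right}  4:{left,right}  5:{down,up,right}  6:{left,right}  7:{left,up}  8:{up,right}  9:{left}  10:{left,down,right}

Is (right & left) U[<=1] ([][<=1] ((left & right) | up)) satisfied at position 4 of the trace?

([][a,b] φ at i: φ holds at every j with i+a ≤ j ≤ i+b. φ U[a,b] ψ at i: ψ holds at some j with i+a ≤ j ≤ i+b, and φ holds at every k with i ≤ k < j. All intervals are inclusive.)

Need some j in [4,5] with [][<=1] ((left & right) | up), and (right & left) at every k in [4,j-1].
  j=4: [][<=1] ((left & right) | up) holds; no prefix to check → satisfied.

Holds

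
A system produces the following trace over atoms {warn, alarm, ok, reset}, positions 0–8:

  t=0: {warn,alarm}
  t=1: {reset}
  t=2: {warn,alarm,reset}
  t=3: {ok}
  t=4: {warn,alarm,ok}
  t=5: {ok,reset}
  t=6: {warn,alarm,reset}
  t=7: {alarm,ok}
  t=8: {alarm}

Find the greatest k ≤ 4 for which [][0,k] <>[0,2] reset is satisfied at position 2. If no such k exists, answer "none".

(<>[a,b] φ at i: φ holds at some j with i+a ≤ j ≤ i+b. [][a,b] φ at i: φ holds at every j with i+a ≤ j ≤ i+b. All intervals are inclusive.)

4

<>[0,2] reset must hold from j=2 onward; find where it first fails.
  j=2: holds
  j=3: holds
  j=4: holds
  j=5: holds
  j=6: holds
Holds through j=6; largest k = 4.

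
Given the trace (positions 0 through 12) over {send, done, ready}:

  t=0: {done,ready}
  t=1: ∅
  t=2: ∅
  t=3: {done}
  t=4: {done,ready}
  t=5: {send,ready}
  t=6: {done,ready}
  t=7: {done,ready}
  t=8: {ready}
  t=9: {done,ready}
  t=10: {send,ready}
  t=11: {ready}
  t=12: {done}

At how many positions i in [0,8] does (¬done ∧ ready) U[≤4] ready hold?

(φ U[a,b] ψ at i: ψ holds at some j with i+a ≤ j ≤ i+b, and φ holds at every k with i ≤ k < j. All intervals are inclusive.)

6

Evaluate at each i in [0,8]:
  i=0: ✓ (rhs at j=0)
  i=1: ✗ (lhs fails at k=1 before rhs at j=4)
  i=2: ✗ (lhs fails at k=2 before rhs at j=4)
  i=3: ✗ (lhs fails at k=3 before rhs at j=4)
  i=4: ✓ (rhs at j=4)
  i=5: ✓ (rhs at j=5)
  i=6: ✓ (rhs at j=6)
  i=7: ✓ (rhs at j=7)
  i=8: ✓ (rhs at j=8)
Positions where it holds: {0, 4, 5, 6, 7, 8} → 6.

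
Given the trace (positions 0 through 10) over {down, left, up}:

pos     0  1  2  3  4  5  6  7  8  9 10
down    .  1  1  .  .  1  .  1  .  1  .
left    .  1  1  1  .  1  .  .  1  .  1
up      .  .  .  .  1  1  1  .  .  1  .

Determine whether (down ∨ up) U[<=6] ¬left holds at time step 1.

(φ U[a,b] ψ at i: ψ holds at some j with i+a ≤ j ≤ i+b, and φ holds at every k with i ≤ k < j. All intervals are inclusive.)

Need some j in [1,7] with ¬left, and (down ∨ up) at every k in [1,j-1].
  j=1: ¬left false.
  j=2: ¬left false.
  j=3: ¬left false.
  j=4: ¬left holds, but (down ∨ up) fails at k=3 → not this j.
  j=5: ¬left false.
  j=6: ¬left holds, but (down ∨ up) fails at k=3 → not this j.
  j=7: ¬left holds, but (down ∨ up) fails at k=3 → not this j.
No j in the window works → until fails.

No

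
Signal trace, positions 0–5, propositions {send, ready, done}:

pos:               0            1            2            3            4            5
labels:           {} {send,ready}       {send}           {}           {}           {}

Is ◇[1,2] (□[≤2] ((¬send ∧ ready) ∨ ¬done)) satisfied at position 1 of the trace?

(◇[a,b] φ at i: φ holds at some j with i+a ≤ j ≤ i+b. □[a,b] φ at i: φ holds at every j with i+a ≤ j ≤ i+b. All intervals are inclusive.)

Yes

Check □[≤2] ((¬send ∧ ready) ∨ ¬done) at each j in [2,3]:
  j=2: holds on [2,4]
  j=3: holds on [3,5]
Found at j=2 → formula holds.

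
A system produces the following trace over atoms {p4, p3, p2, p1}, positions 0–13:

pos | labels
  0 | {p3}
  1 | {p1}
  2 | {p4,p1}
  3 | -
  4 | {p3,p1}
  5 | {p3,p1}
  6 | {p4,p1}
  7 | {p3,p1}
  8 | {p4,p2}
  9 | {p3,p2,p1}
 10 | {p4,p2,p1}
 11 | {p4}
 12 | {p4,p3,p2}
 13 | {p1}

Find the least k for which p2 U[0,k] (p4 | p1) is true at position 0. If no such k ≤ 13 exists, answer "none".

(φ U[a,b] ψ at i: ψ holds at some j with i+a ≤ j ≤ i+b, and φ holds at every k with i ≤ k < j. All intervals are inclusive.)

none

Need earliest j ≥ 0 with (p4 | p1), and p2 at every k in [0,j-1].
  j=0: rhs fails.
  j=1: rhs holds but lhs fails at k=0.
  j=2: rhs holds but lhs fails at k=0.
  j=3: rhs fails.
  j=4: rhs holds but lhs fails at k=0.
  j=5: rhs holds but lhs fails at k=0.
  j=6: rhs holds but lhs fails at k=0.
  j=7: rhs holds but lhs fails at k=0.
  j=8: rhs holds but lhs fails at k=0.
  j=9: rhs holds but lhs fails at k=0.
  j=10: rhs holds but lhs fails at k=0.
  j=11: rhs holds but lhs fails at k=0.
  j=12: rhs holds but lhs fails at k=0.
  j=13: rhs holds but lhs fails at k=0.
No witness within the range → none.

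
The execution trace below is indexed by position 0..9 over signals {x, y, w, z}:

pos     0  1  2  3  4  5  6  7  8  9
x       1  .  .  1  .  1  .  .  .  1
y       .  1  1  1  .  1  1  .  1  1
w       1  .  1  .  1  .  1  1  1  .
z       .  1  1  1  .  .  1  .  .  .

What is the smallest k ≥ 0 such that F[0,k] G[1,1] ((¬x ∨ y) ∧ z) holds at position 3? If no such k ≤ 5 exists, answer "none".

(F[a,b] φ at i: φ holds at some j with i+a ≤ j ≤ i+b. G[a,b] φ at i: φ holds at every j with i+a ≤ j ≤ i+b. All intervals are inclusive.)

Scan j = 3,4,… for G[1,1] ((¬x ∨ y) ∧ z):
  j=3: fails
  j=4: fails
  j=5: holds
First hit at j=5, so smallest k = 5-3 = 2.

2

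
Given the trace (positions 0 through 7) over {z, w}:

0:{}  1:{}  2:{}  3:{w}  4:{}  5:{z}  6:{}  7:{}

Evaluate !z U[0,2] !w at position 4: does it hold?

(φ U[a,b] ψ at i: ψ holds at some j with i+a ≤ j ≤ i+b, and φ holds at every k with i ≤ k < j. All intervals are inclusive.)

True

Need some j in [4,6] with !w, and !z at every k in [4,j-1].
  j=4: !w holds; no prefix to check → satisfied.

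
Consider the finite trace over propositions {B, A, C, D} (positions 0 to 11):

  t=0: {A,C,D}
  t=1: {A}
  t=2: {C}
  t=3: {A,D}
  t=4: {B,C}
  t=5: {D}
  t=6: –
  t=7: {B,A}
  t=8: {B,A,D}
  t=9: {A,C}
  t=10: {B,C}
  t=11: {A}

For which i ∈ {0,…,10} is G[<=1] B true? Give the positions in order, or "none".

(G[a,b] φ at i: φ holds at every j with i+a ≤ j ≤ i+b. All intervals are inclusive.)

Evaluate at each i in [0,10]:
  i=0: ✗ (fails at j=0)
  i=1: ✗ (fails at j=1)
  i=2: ✗ (fails at j=2)
  i=3: ✗ (fails at j=3)
  i=4: ✗ (fails at j=5)
  i=5: ✗ (fails at j=5)
  i=6: ✗ (fails at j=6)
  i=7: ✓ (all of [7,8])
  i=8: ✗ (fails at j=9)
  i=9: ✗ (fails at j=9)
  i=10: ✗ (fails at j=11)

7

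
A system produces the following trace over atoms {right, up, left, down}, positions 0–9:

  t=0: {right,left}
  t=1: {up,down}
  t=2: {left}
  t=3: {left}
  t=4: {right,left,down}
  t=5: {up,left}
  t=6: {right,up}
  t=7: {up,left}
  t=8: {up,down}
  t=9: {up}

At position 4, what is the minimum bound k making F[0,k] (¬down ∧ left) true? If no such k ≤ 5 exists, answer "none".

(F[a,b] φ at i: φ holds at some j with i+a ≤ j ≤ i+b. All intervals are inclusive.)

Scan j = 4,5,… for (¬down ∧ left):
  j=4: fails
  j=5: holds
First hit at j=5, so smallest k = 5-4 = 1.

1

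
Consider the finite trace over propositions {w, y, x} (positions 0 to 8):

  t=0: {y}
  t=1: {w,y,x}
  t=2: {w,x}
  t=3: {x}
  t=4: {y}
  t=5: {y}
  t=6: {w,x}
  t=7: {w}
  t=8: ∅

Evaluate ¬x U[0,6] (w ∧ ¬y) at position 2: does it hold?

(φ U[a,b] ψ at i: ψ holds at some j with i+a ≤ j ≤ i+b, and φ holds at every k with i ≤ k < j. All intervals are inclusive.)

Need some j in [2,8] with (w ∧ ¬y), and ¬x at every k in [2,j-1].
  j=2: (w ∧ ¬y) holds; no prefix to check → satisfied.

Yes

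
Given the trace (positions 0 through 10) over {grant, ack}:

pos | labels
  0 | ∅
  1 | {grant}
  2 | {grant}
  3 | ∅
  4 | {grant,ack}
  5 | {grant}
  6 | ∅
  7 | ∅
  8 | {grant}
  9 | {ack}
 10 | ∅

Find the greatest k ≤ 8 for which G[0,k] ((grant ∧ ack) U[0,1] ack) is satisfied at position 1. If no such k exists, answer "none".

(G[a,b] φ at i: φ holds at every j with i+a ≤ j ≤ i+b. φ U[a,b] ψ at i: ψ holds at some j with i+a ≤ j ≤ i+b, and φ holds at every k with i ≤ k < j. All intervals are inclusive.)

none

((grant ∧ ack) U[0,1] ack) must hold from j=1 onward; find where it first fails.
  j=1: fails → no k works.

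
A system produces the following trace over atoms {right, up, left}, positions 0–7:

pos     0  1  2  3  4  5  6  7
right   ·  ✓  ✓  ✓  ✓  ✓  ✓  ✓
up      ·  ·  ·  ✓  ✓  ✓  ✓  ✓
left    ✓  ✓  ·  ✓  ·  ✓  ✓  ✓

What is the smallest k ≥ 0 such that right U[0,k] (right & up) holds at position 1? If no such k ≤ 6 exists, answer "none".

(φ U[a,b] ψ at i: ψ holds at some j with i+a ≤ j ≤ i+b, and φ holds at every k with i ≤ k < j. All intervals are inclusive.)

Need earliest j ≥ 1 with (right & up), and right at every k in [1,j-1].
  j=1: rhs fails.
  j=2: rhs fails.
  j=3: rhs holds; lhs holds on [1,2]. k = 2.

2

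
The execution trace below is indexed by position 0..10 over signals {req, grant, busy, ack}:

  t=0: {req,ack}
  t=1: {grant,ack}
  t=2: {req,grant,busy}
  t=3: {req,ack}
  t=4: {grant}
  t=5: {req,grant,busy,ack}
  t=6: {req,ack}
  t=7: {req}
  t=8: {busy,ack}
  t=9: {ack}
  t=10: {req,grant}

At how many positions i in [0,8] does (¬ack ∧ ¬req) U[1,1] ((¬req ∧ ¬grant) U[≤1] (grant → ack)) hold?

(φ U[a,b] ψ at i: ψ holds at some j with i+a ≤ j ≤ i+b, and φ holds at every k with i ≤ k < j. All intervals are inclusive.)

Evaluate at each i in [0,8]:
  i=0: ✗ (lhs fails at k=0 before rhs at j=1)
  i=1: ✗ (no rhs in [2,2])
  i=2: ✗ (lhs fails at k=2 before rhs at j=3)
  i=3: ✗ (no rhs in [4,4])
  i=4: ✓ (rhs at j=5; lhs holds on [4,4])
  i=5: ✗ (lhs fails at k=5 before rhs at j=6)
  i=6: ✗ (lhs fails at k=6 before rhs at j=7)
  i=7: ✗ (lhs fails at k=7 before rhs at j=8)
  i=8: ✗ (lhs fails at k=8 before rhs at j=9)
Positions where it holds: {4} → 1.

1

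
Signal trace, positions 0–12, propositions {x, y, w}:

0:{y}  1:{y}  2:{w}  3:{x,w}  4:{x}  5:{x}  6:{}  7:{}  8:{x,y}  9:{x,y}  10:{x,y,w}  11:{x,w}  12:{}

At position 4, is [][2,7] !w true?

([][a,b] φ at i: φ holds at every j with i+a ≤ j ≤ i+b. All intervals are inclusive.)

Check !w at every j in [6,11]:
  j=6: true
  j=7: true
  j=8: true
  j=9: true
  j=10: false
  j=11: false
Fails at j=10 → formula fails.

No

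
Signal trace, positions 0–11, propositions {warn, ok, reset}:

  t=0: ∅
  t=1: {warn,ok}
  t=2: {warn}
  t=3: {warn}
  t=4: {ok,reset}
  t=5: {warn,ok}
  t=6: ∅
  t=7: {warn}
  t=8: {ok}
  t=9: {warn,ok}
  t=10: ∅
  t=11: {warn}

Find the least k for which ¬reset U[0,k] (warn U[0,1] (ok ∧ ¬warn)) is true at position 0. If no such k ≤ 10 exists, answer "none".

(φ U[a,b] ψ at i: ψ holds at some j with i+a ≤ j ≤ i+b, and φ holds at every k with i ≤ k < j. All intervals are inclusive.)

Need earliest j ≥ 0 with (warn U[0,1] (ok ∧ ¬warn)), and ¬reset at every k in [0,j-1].
  j=0: rhs fails.
  j=1: rhs fails.
  j=2: rhs fails.
  j=3: rhs holds; lhs holds on [0,2]. k = 3.

3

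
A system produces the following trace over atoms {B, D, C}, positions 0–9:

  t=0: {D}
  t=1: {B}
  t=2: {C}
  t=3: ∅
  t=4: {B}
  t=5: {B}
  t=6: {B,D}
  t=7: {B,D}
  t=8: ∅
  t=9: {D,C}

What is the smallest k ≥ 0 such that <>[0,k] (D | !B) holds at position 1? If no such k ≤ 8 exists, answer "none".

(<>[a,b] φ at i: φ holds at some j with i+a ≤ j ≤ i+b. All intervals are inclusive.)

1

Scan j = 1,2,… for (D | !B):
  j=1: fails
  j=2: holds
First hit at j=2, so smallest k = 2-1 = 1.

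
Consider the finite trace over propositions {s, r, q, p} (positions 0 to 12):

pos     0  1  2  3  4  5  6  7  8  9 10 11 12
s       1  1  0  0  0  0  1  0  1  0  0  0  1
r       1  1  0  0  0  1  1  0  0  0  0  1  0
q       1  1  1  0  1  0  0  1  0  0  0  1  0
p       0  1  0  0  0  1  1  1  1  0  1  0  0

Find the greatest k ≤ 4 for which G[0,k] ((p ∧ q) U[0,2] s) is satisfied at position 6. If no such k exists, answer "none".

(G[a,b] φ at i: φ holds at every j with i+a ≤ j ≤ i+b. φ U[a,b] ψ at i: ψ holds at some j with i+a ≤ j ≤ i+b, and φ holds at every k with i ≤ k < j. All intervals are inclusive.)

2

((p ∧ q) U[0,2] s) must hold from j=6 onward; find where it first fails.
  j=6: holds
  j=7: holds
  j=8: holds
  j=9: fails
Holds on [6,8], so largest k = 2.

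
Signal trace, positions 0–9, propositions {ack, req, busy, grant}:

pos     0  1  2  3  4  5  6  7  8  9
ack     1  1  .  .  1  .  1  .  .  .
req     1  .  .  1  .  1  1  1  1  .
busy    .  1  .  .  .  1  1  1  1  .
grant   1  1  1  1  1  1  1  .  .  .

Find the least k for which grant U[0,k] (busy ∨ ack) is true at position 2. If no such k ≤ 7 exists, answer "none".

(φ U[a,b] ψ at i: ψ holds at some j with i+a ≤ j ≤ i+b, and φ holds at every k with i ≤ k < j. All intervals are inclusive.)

Need earliest j ≥ 2 with (busy ∨ ack), and grant at every k in [2,j-1].
  j=2: rhs fails.
  j=3: rhs fails.
  j=4: rhs holds; lhs holds on [2,3]. k = 2.

2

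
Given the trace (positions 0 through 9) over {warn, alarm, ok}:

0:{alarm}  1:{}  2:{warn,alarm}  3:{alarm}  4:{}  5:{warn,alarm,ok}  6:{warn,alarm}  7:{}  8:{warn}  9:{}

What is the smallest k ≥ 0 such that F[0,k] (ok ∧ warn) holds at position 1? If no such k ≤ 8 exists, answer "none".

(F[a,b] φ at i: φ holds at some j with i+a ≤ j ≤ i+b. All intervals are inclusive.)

Scan j = 1,2,… for (ok ∧ warn):
  j=1: fails
  j=2: fails
  j=3: fails
  j=4: fails
  j=5: holds
First hit at j=5, so smallest k = 5-1 = 4.

4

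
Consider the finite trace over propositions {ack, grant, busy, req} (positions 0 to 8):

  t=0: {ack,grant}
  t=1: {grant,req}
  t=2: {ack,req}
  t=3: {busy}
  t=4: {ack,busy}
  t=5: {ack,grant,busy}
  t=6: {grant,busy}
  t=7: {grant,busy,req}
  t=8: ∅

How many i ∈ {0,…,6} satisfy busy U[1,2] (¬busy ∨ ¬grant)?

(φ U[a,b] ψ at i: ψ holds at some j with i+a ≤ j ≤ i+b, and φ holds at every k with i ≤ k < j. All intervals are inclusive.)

Evaluate at each i in [0,6]:
  i=0: ✗ (lhs fails at k=0 before rhs at j=1)
  i=1: ✗ (lhs fails at k=1 before rhs at j=2)
  i=2: ✗ (lhs fails at k=2 before rhs at j=3)
  i=3: ✓ (rhs at j=4; lhs holds on [3,3])
  i=4: ✗ (no rhs in [5,6])
  i=5: ✗ (no rhs in [6,7])
  i=6: ✓ (rhs at j=8; lhs holds on [6,7])
Positions where it holds: {3, 6} → 2.

2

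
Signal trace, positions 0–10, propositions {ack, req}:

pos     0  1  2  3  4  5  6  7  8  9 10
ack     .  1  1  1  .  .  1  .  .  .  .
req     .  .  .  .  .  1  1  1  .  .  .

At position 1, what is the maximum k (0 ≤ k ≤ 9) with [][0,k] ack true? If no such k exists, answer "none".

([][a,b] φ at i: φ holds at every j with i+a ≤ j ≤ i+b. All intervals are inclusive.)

2

ack must hold from j=1 onward; find where it first fails.
  j=1: holds
  j=2: holds
  j=3: holds
  j=4: fails
Holds on [1,3], so largest k = 2.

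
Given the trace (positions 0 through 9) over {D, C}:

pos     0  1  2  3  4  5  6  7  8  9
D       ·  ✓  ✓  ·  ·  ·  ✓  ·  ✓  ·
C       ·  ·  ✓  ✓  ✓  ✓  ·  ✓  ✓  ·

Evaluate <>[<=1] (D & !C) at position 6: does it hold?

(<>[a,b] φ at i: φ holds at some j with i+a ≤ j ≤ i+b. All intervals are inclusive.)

Holds

Check (D & !C) at each j in [6,7]:
  j=6: true
  j=7: false
Found at j=6 → formula holds.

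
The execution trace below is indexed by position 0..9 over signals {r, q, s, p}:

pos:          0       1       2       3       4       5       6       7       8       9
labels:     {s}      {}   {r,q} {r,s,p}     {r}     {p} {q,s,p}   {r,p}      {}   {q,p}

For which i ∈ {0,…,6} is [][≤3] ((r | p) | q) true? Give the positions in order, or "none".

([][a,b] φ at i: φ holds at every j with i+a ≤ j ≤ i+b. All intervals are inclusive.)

2, 3, 4

Evaluate at each i in [0,6]:
  i=0: ✗ (fails at j=0)
  i=1: ✗ (fails at j=1)
  i=2: ✓ (all of [2,5])
  i=3: ✓ (all of [3,6])
  i=4: ✓ (all of [4,7])
  i=5: ✗ (fails at j=8)
  i=6: ✗ (fails at j=8)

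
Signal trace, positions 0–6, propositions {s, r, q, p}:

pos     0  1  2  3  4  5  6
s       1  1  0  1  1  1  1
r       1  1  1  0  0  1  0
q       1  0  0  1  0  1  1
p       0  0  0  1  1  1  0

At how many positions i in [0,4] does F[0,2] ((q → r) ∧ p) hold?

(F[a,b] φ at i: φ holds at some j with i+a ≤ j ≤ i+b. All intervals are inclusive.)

Evaluate at each i in [0,4]:
  i=0: ✗ (none in [0,2])
  i=1: ✗ (none in [1,3])
  i=2: ✓ (witness j=4)
  i=3: ✓ (witness j=4)
  i=4: ✓ (witness j=4)
Positions where it holds: {2, 3, 4} → 3.

3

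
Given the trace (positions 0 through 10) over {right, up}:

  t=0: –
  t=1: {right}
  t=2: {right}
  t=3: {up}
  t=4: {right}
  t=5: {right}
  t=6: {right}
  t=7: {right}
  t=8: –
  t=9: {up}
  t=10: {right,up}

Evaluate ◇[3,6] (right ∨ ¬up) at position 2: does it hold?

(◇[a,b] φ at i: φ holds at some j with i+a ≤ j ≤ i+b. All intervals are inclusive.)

Check (right ∨ ¬up) at each j in [5,8]:
  j=5: true
  j=6: true
  j=7: true
  j=8: true
Found at j=5 → formula holds.

Yes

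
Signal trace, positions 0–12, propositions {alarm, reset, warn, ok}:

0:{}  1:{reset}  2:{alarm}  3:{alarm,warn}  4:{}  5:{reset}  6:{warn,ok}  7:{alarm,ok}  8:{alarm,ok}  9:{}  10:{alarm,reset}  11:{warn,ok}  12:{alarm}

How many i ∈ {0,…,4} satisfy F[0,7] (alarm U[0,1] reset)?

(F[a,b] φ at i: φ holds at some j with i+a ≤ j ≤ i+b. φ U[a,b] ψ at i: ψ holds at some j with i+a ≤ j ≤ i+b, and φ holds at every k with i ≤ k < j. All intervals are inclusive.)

Evaluate at each i in [0,4]:
  i=0: ✓ (witness j=1)
  i=1: ✓ (witness j=1)
  i=2: ✓ (witness j=5)
  i=3: ✓ (witness j=5)
  i=4: ✓ (witness j=5)
Positions where it holds: {0, 1, 2, 3, 4} → 5.

5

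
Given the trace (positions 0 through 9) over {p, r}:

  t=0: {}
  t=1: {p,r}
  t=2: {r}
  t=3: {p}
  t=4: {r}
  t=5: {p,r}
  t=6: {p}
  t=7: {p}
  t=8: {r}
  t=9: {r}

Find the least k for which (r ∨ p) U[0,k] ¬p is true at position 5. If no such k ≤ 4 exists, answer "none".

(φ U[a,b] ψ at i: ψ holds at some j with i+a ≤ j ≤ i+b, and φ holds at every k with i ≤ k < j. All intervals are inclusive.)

Need earliest j ≥ 5 with ¬p, and (r ∨ p) at every k in [5,j-1].
  j=5: rhs fails.
  j=6: rhs fails.
  j=7: rhs fails.
  j=8: rhs holds; lhs holds on [5,7]. k = 3.

3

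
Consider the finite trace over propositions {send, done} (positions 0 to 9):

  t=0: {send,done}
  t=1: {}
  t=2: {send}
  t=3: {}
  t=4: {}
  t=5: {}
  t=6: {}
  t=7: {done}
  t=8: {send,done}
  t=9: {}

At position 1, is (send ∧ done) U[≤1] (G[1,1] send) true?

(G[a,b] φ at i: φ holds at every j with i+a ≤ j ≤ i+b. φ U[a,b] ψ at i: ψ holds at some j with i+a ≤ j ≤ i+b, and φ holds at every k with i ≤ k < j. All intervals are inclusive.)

True

Need some j in [1,2] with G[1,1] send, and (send ∧ done) at every k in [1,j-1].
  j=1: G[1,1] send holds; no prefix to check → satisfied.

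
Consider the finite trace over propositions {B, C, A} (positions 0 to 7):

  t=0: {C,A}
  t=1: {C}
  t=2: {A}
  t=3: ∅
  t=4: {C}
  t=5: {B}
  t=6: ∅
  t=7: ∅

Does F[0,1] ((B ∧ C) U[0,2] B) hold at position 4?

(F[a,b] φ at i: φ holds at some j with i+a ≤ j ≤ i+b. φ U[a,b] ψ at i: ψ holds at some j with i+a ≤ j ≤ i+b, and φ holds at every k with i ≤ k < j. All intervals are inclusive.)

True

Check ((B ∧ C) U[0,2] B) at each j in [4,5]:
  j=4: fails
  j=5: holds
Found at j=5 → formula holds.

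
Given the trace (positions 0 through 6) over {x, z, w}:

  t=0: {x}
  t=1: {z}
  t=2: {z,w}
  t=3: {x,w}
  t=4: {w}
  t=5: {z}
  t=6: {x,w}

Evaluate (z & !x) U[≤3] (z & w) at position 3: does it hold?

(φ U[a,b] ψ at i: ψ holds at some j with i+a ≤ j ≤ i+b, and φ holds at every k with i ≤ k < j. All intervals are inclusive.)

Need some j in [3,6] with (z & w), and (z & !x) at every k in [3,j-1].
  j=3: (z & w) false.
  j=4: (z & w) false.
  j=5: (z & w) false.
  j=6: (z & w) false.
No j in the window works → until fails.

No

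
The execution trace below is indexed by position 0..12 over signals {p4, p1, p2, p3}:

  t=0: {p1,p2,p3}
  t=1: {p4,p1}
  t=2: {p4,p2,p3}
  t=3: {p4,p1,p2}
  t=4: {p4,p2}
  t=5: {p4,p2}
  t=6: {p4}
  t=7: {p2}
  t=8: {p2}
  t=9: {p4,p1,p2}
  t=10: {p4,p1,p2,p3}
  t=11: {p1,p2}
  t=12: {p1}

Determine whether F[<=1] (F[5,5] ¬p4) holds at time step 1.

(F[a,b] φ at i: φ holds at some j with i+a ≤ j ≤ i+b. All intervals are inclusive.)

True

Check F[5,5] ¬p4 at each j in [1,2]:
  j=1: fails (none in [6,6])
  j=2: holds (witness at 7)
Found at j=2 → formula holds.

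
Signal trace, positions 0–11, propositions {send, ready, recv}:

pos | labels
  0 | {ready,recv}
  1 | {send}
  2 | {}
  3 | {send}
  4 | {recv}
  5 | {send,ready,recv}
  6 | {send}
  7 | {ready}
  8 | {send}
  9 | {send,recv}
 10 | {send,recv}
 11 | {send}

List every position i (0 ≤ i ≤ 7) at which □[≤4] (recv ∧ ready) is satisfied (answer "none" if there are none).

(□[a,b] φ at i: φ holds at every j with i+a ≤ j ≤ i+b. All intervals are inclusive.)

none

Evaluate at each i in [0,7]:
  i=0: ✗ (fails at j=1)
  i=1: ✗ (fails at j=1)
  i=2: ✗ (fails at j=2)
  i=3: ✗ (fails at j=3)
  i=4: ✗ (fails at j=4)
  i=5: ✗ (fails at j=6)
  i=6: ✗ (fails at j=6)
  i=7: ✗ (fails at j=7)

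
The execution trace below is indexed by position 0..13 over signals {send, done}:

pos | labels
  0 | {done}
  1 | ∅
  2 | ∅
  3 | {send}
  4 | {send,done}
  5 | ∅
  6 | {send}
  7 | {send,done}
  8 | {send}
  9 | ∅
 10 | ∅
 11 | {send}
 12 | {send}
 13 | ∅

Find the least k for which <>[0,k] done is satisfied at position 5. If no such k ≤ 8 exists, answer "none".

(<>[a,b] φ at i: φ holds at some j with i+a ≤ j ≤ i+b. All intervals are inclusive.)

Scan j = 5,6,… for done:
  j=5: fails
  j=6: fails
  j=7: holds
First hit at j=7, so smallest k = 7-5 = 2.

2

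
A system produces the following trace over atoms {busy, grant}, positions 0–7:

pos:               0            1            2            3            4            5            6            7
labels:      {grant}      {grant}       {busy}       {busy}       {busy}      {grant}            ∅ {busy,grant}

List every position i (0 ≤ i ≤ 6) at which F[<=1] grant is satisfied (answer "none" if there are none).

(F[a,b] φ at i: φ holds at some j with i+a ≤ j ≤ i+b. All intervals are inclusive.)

0, 1, 4, 5, 6

Evaluate at each i in [0,6]:
  i=0: ✓ (witness j=0)
  i=1: ✓ (witness j=1)
  i=2: ✗ (none in [2,3])
  i=3: ✗ (none in [3,4])
  i=4: ✓ (witness j=5)
  i=5: ✓ (witness j=5)
  i=6: ✓ (witness j=7)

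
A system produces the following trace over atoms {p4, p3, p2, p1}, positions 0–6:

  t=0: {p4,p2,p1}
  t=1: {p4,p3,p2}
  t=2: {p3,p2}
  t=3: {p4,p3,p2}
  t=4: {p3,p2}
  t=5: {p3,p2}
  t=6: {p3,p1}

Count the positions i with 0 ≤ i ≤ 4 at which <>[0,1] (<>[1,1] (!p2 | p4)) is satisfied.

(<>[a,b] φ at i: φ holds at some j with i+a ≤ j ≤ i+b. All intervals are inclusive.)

4

Evaluate at each i in [0,4]:
  i=0: ✓ (witness j=0)
  i=1: ✓ (witness j=2)
  i=2: ✓ (witness j=2)
  i=3: ✗ (none in [3,4])
  i=4: ✓ (witness j=5)
Positions where it holds: {0, 1, 2, 4} → 4.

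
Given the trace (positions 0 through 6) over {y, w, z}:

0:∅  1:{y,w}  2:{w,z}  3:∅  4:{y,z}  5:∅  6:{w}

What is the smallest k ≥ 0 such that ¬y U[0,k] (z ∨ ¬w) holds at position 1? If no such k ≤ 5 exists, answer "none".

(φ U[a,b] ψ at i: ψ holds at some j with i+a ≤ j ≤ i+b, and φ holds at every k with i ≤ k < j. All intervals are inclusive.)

none

Need earliest j ≥ 1 with (z ∨ ¬w), and ¬y at every k in [1,j-1].
  j=1: rhs fails.
  j=2: rhs holds but lhs fails at k=1.
  j=3: rhs holds but lhs fails at k=1.
  j=4: rhs holds but lhs fails at k=1.
  j=5: rhs holds but lhs fails at k=1.
  j=6: rhs fails.
No witness within the range → none.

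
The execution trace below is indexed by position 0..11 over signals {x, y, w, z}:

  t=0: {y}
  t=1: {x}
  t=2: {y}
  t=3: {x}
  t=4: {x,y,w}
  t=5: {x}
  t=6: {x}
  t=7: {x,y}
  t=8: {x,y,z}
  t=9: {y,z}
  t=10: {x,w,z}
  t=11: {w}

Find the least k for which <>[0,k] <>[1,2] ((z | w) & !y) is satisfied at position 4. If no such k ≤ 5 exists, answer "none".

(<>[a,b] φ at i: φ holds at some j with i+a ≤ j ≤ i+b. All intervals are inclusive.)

Scan j = 4,5,… for <>[1,2] ((z | w) & !y):
  j=4: fails
  j=5: fails
  j=6: fails
  j=7: fails
  j=8: holds
First hit at j=8, so smallest k = 8-4 = 4.

4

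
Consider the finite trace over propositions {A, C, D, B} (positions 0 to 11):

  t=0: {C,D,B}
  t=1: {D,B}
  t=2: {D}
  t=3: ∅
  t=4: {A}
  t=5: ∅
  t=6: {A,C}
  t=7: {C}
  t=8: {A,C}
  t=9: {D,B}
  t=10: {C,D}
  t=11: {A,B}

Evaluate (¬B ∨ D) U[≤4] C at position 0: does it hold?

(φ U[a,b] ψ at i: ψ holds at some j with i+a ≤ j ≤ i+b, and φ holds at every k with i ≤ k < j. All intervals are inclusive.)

Need some j in [0,4] with C, and (¬B ∨ D) at every k in [0,j-1].
  j=0: C holds; no prefix to check → satisfied.

Yes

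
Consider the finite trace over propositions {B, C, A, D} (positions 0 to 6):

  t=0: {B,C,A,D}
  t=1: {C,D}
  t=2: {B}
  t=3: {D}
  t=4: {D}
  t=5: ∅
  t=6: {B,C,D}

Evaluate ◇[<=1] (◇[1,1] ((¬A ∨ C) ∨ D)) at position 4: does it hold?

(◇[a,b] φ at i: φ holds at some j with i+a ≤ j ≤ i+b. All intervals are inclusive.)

Check ◇[1,1] ((¬A ∨ C) ∨ D) at each j in [4,5]:
  j=4: holds (witness at 5)
  j=5: holds (witness at 6)
Found at j=4 → formula holds.

Yes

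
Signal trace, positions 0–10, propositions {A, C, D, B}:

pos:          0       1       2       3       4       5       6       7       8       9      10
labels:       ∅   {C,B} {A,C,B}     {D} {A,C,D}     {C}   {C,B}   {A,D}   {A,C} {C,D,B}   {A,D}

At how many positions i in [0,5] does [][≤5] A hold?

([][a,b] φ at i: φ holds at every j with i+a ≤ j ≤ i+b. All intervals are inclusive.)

0

Evaluate at each i in [0,5]:
  i=0: ✗ (fails at j=0)
  i=1: ✗ (fails at j=1)
  i=2: ✗ (fails at j=3)
  i=3: ✗ (fails at j=3)
  i=4: ✗ (fails at j=5)
  i=5: ✗ (fails at j=5)
Positions where it holds: {} → 0.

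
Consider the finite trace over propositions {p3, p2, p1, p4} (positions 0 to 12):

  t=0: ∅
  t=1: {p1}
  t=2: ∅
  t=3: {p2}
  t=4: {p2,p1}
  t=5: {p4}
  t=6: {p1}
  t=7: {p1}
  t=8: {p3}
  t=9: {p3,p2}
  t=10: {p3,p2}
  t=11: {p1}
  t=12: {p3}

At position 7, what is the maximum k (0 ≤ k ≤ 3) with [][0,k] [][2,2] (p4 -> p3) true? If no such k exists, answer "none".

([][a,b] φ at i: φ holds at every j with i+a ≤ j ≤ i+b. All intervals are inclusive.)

3

[][2,2] (p4 -> p3) must hold from j=7 onward; find where it first fails.
  j=7: holds
  j=8: holds
  j=9: holds
  j=10: holds
Holds through j=10; largest k = 3.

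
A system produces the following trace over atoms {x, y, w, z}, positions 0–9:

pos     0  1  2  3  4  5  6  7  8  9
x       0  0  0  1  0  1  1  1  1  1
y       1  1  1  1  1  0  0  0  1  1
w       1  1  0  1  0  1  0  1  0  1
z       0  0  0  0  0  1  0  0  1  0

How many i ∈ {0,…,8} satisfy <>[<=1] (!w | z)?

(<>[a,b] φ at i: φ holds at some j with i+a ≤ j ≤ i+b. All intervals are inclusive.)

Evaluate at each i in [0,8]:
  i=0: ✗ (none in [0,1])
  i=1: ✓ (witness j=2)
  i=2: ✓ (witness j=2)
  i=3: ✓ (witness j=4)
  i=4: ✓ (witness j=4)
  i=5: ✓ (witness j=5)
  i=6: ✓ (witness j=6)
  i=7: ✓ (witness j=8)
  i=8: ✓ (witness j=8)
Positions where it holds: {1, 2, 3, 4, 5, 6, 7, 8} → 8.

8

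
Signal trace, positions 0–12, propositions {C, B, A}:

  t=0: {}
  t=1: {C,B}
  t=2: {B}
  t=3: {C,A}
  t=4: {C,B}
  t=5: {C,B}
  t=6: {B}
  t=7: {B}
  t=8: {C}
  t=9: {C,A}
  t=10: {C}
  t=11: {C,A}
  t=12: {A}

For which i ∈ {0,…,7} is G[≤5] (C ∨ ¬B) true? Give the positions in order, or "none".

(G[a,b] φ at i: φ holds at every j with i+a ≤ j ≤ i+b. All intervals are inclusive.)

Evaluate at each i in [0,7]:
  i=0: ✗ (fails at j=2)
  i=1: ✗ (fails at j=2)
  i=2: ✗ (fails at j=2)
  i=3: ✗ (fails at j=6)
  i=4: ✗ (fails at j=6)
  i=5: ✗ (fails at j=6)
  i=6: ✗ (fails at j=6)
  i=7: ✗ (fails at j=7)

none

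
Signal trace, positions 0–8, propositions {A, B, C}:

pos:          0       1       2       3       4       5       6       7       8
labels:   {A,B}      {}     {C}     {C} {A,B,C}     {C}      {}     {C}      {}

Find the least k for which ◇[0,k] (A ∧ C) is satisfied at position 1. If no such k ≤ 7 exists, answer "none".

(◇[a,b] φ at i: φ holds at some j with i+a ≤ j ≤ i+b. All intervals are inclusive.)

3

Scan j = 1,2,… for (A ∧ C):
  j=1: fails
  j=2: fails
  j=3: fails
  j=4: holds
First hit at j=4, so smallest k = 4-1 = 3.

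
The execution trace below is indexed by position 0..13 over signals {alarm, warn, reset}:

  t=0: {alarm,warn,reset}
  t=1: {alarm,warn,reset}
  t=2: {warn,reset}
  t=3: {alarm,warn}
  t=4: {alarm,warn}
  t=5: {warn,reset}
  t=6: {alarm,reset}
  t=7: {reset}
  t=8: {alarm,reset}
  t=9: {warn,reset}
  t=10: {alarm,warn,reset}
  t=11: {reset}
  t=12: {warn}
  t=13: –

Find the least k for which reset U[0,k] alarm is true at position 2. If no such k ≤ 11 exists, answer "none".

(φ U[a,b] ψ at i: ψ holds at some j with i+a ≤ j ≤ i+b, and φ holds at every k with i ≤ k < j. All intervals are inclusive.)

1

Need earliest j ≥ 2 with alarm, and reset at every k in [2,j-1].
  j=2: rhs fails.
  j=3: rhs holds; lhs holds on [2,2]. k = 1.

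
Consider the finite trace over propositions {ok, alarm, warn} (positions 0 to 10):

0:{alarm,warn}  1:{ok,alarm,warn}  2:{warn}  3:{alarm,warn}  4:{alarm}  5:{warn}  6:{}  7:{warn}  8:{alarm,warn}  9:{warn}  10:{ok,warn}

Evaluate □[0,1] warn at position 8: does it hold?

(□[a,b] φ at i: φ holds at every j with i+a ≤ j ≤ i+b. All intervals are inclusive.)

True

Check warn at every j in [8,9]:
  j=8: true
  j=9: true
All positions satisfy it → formula holds.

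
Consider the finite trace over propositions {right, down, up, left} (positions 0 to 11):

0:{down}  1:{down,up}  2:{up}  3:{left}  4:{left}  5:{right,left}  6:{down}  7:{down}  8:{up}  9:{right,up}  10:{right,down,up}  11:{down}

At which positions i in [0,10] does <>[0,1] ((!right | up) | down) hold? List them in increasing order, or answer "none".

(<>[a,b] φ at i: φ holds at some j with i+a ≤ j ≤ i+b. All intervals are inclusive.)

0, 1, 2, 3, 4, 5, 6, 7, 8, 9, 10

Evaluate at each i in [0,10]:
  i=0: ✓ (witness j=0)
  i=1: ✓ (witness j=1)
  i=2: ✓ (witness j=2)
  i=3: ✓ (witness j=3)
  i=4: ✓ (witness j=4)
  i=5: ✓ (witness j=6)
  i=6: ✓ (witness j=6)
  i=7: ✓ (witness j=7)
  i=8: ✓ (witness j=8)
  i=9: ✓ (witness j=9)
  i=10: ✓ (witness j=10)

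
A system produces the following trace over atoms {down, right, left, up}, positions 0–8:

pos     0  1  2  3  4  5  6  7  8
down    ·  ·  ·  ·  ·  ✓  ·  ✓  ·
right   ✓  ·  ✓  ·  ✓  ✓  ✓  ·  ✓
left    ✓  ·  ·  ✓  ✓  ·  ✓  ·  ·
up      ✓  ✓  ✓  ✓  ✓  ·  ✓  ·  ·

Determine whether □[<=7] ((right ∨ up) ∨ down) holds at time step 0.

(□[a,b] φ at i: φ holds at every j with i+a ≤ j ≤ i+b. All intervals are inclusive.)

Check ((right ∨ up) ∨ down) at every j in [0,7]:
  j=0: true
  j=1: true
  j=2: true
  j=3: true
  j=4: true
  j=5: true
  j=6: true
  j=7: true
All positions satisfy it → formula holds.

Holds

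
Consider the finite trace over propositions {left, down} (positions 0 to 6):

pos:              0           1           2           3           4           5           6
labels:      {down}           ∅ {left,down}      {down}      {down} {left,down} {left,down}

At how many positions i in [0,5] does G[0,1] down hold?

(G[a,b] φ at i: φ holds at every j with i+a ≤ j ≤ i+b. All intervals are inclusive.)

4

Evaluate at each i in [0,5]:
  i=0: ✗ (fails at j=1)
  i=1: ✗ (fails at j=1)
  i=2: ✓ (all of [2,3])
  i=3: ✓ (all of [3,4])
  i=4: ✓ (all of [4,5])
  i=5: ✓ (all of [5,6])
Positions where it holds: {2, 3, 4, 5} → 4.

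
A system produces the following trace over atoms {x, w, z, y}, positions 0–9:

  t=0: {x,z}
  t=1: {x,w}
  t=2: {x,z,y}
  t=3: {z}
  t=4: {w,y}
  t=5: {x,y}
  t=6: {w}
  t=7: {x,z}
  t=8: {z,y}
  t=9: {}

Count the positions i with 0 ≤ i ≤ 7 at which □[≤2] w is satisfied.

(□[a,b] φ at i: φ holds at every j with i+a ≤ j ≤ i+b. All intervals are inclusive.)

0

Evaluate at each i in [0,7]:
  i=0: ✗ (fails at j=0)
  i=1: ✗ (fails at j=2)
  i=2: ✗ (fails at j=2)
  i=3: ✗ (fails at j=3)
  i=4: ✗ (fails at j=5)
  i=5: ✗ (fails at j=5)
  i=6: ✗ (fails at j=7)
  i=7: ✗ (fails at j=7)
Positions where it holds: {} → 0.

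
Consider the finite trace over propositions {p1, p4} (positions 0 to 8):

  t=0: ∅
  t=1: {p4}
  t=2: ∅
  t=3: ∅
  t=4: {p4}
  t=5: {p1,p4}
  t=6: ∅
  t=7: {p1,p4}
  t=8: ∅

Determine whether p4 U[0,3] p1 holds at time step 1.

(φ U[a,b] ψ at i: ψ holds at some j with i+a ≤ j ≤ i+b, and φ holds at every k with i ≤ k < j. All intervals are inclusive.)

Need some j in [1,4] with p1, and p4 at every k in [1,j-1].
  j=1: p1 false.
  j=2: p1 false.
  j=3: p1 false.
  j=4: p1 false.
No j in the window works → until fails.

Does not hold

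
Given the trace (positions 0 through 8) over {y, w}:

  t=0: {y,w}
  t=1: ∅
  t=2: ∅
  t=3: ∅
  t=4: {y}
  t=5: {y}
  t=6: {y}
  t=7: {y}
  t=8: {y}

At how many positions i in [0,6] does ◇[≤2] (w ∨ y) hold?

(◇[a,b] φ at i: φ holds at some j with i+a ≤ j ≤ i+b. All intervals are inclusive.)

6

Evaluate at each i in [0,6]:
  i=0: ✓ (witness j=0)
  i=1: ✗ (none in [1,3])
  i=2: ✓ (witness j=4)
  i=3: ✓ (witness j=4)
  i=4: ✓ (witness j=4)
  i=5: ✓ (witness j=5)
  i=6: ✓ (witness j=6)
Positions where it holds: {0, 2, 3, 4, 5, 6} → 6.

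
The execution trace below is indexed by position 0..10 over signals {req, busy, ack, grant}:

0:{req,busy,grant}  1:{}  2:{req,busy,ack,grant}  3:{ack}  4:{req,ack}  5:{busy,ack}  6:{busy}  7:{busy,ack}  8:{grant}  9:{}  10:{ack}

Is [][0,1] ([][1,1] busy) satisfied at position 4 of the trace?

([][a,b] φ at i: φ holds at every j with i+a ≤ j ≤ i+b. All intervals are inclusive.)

True

Check [][1,1] busy at every j in [4,5]:
  j=4: holds on [5,5]
  j=5: holds on [6,6]
All positions satisfy it → formula holds.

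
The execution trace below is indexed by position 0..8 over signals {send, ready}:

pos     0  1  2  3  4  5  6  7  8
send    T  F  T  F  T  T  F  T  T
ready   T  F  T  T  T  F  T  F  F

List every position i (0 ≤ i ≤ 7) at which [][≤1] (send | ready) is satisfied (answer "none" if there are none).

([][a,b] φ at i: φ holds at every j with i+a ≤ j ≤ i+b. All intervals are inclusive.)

2, 3, 4, 5, 6, 7

Evaluate at each i in [0,7]:
  i=0: ✗ (fails at j=1)
  i=1: ✗ (fails at j=1)
  i=2: ✓ (all of [2,3])
  i=3: ✓ (all of [3,4])
  i=4: ✓ (all of [4,5])
  i=5: ✓ (all of [5,6])
  i=6: ✓ (all of [6,7])
  i=7: ✓ (all of [7,8])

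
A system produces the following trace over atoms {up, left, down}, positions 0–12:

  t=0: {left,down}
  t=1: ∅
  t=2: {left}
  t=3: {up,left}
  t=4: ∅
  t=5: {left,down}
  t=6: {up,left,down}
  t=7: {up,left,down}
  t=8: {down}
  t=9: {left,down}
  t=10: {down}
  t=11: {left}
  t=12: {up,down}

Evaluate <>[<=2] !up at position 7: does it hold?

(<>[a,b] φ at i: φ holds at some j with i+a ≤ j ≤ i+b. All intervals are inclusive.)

Check !up at each j in [7,9]:
  j=7: false
  j=8: true
  j=9: true
Found at j=8 → formula holds.

True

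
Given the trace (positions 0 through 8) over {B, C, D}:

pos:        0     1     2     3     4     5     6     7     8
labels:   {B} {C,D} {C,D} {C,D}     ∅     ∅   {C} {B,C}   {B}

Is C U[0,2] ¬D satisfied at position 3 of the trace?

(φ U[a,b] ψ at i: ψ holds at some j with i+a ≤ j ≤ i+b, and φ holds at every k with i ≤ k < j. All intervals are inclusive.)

Holds

Need some j in [3,5] with ¬D, and C at every k in [3,j-1].
  j=3: ¬D false.
  j=4: ¬D holds; C holds at every k in [3,3] → satisfied.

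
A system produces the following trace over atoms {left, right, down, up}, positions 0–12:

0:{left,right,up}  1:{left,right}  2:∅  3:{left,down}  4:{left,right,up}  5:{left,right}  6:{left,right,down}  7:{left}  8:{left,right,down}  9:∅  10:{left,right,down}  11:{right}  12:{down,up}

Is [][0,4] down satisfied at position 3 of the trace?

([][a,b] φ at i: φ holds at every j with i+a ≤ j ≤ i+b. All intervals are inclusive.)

Check down at every j in [3,7]:
  j=3: true
  j=4: false
  j=5: false
  j=6: true
  j=7: false
Fails at j=4 → formula fails.

Does not hold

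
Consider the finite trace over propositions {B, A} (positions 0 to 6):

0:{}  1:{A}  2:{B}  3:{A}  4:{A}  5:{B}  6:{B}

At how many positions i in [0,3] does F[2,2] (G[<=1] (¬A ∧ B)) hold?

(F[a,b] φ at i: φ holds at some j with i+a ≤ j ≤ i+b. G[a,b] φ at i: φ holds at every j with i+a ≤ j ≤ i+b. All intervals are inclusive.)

Evaluate at each i in [0,3]:
  i=0: ✗ (none in [2,2])
  i=1: ✗ (none in [3,3])
  i=2: ✗ (none in [4,4])
  i=3: ✓ (witness j=5)
Positions where it holds: {3} → 1.

1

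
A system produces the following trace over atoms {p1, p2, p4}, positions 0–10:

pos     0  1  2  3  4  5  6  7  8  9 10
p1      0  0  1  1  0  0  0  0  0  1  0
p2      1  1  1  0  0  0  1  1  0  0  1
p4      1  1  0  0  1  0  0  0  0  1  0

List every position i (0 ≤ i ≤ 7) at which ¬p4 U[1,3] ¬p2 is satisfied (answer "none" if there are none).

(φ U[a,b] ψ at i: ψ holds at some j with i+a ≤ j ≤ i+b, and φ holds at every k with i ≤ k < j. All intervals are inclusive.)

Evaluate at each i in [0,7]:
  i=0: ✗ (lhs fails at k=0 before rhs at j=3)
  i=1: ✗ (lhs fails at k=1 before rhs at j=3)
  i=2: ✓ (rhs at j=3; lhs holds on [2,2])
  i=3: ✓ (rhs at j=4; lhs holds on [3,3])
  i=4: ✗ (lhs fails at k=4 before rhs at j=5)
  i=5: ✓ (rhs at j=8; lhs holds on [5,7])
  i=6: ✓ (rhs at j=8; lhs holds on [6,7])
  i=7: ✓ (rhs at j=8; lhs holds on [7,7])

2, 3, 5, 6, 7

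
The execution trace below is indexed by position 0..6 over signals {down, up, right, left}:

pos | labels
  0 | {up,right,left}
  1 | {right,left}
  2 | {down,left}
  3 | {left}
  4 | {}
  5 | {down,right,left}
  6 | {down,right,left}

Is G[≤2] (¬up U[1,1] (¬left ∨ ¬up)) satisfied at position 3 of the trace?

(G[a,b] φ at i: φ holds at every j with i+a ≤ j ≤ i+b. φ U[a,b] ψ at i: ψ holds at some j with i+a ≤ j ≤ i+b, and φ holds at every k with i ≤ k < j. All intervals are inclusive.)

True

Check (¬up U[1,1] (¬left ∨ ¬up)) at every j in [3,5]:
  j=3: holds
  j=4: holds
  j=5: holds
All positions satisfy it → formula holds.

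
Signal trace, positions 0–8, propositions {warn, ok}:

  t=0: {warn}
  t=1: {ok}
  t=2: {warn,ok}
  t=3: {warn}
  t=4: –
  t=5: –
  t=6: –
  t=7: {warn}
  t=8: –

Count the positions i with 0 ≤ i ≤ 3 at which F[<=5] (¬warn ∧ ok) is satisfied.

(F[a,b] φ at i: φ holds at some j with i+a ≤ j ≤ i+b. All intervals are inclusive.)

Evaluate at each i in [0,3]:
  i=0: ✓ (witness j=1)
  i=1: ✓ (witness j=1)
  i=2: ✗ (none in [2,7])
  i=3: ✗ (none in [3,8])
Positions where it holds: {0, 1} → 2.

2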